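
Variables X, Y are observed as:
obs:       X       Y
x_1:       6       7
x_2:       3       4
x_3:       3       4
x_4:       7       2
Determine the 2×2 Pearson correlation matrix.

Step 1 — column means:
  mean(X) = (6 + 3 + 3 + 7) / 4 = 19/4 = 4.75
  mean(Y) = (7 + 4 + 4 + 2) / 4 = 17/4 = 4.25

Step 2 — sample variances and covariances s[i,j] = (1/(n-1)) · Σ_k (x_{k,i} - mean_i) · (x_{k,j} - mean_j), with n-1 = 3:
  s[X,X] = ((1.25)·(1.25) + (-1.75)·(-1.75) + (-1.75)·(-1.75) + (2.25)·(2.25)) / 3 = 12.75/3 = 4.25
  s[X,Y] = ((1.25)·(2.75) + (-1.75)·(-0.25) + (-1.75)·(-0.25) + (2.25)·(-2.25)) / 3 = -0.75/3 = -0.25
  s[Y,Y] = ((2.75)·(2.75) + (-0.25)·(-0.25) + (-0.25)·(-0.25) + (-2.25)·(-2.25)) / 3 = 12.75/3 = 4.25
  Sample standard deviations s_i = √(s[i,i]):
  s(X) = √(4.25) = 2.0616
  s(Y) = √(4.25) = 2.0616

Step 3 — r_{ij} = s_{ij} / (s_i · s_j):
  r[X,X] = 1 (diagonal).
  r[X,Y] = -0.25 / (2.0616 · 2.0616) = -0.25 / 4.25 = -0.0588
  r[Y,Y] = 1 (diagonal).

R is symmetric with unit diagonal. Assembling:

R = [[1, -0.0588],
 [-0.0588, 1]]


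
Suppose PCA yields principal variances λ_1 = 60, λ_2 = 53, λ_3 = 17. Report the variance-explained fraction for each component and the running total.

Step 1 — total variance = trace(Sigma) = Σ λ_i = 60 + 53 + 17 = 130.

Step 2 — fraction explained by component i = λ_i / Σ λ:
  PC1: 60/130 = 0.4615
  PC2: 53/130 = 0.4077
  PC3: 17/130 = 0.1308

Step 3 — cumulative fraction after k components = (λ_1 + ... + λ_k) / Σ λ:
  k = 1: 60/130 = 0.4615
  k = 2: (60 + 53)/130 = 113/130 = 0.8692
  k = 3: (60 + 53 + 17)/130 = 130/130 = 1

Summary (fraction, with percent):

explained: PC1 0.4615 (46.15%), PC2 0.4077 (40.77%), PC3 0.1308 (13.08%);  cumulative: 0.4615, 0.8692, 1


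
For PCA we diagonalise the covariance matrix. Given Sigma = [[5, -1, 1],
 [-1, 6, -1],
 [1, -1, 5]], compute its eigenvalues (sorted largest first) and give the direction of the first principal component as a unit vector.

Step 1 — characteristic polynomial p(λ) = det(λI - Sigma) = λ³ - tr·λ² + c_1·λ - det, where tr = trace, c_1 = sum of the principal 2×2 minors, det = det(Sigma):
  tr = 5 + 6 + 5 = 16,
  c_1 = (5·6 - (-1)²) + (5·5 - (1)²) + (6·5 - (-1)²) = 29 + 24 + 29 = 82,
  det = 5·(6·5 - (-1)²) - (-1)·((-1)·5 - (-1)·(1)) + (1)·((-1)·(-1) - 6·(1)) = 5·(29) - (-1)·(-4) + (1)·(-5) = 136.
  So p(λ) = λ³ - 16λ² + 82λ - 136.
Step 2 — look for an integer root (rational root theorem: any rational root is an integer divisor of 136). Testing λ = 4:
  p(4) = 64 - 256 + 328 - 136 = 0  ✓
  Dividing out (λ - 4): p(λ) = (λ - 4)(λ² - 12λ + 34).
Step 3 — remaining eigenvalues from the quadratic λ² - 12λ + 34 = 0:
  Δ = 12² - 4·34 = 144 - 136 = 8,  λ = (12 ± √8)/2 = (12 ± 2.8284)/2 ≈ 7.4142 or 4.5858.
  Sorted: λ_1 = 7.4142,  λ_2 = 4.5858,  λ_3 = 4  (check: sum = 16 = tr ✓).

Step 4 — unit eigenvector for λ_1 ≈ 7.4142: v spans the null space of (Sigma - λ_1 I), whose rows are
  r_1 = (-2.4142, -1, 1),  r_2 = (-1, -1.4142, -1),  r_3 = (1, -1, -2.4142).
  v is orthogonal to every row, so take v ∝ r_1 × r_2 = ((-1)·(-1) - (1)·(-1.4142), (1)·(-1) - (-2.4142)·(-1), (-2.4142)·(-1.4142) - (-1)·(-1)) ≈ (2.4142, -3.4142, 2.4142).
  Let u = (2.4142, -3.4142, 2.4142).
  ||u|| = √((2.4142)² + (-3.4142)² + (2.4142)²) = √(23.3137) ≈ 4.8284,  v_1 = u/||u|| ≈ (0.5, -0.7071, 0.5) (||v_1|| = 1).

λ_1 = 7.4142,  λ_2 = 4.5858,  λ_3 = 4;  v_1 ≈ (0.5, -0.7071, 0.5)


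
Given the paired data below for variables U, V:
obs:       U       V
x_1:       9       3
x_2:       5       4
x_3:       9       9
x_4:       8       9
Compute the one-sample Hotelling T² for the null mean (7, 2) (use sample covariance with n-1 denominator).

Step 1 — sample mean vector:
  mean(U) = (9 + 5 + 9 + 8) / 4 = 31/4 = 7.75
  mean(V) = (3 + 4 + 9 + 9) / 4 = 25/4 = 6.25
  x̄ = (7.75, 6.25),  deviation x̄ - mu_0 = (7.75, 6.25) - (7, 2) = (0.75, 4.25).

Step 2 — sample covariance matrix, S[i,j] = (1/(n-1)) · Σ_k (x_{k,i} - mean_i) · (x_{k,j} - mean_j), divisor n-1 = 3:
  S[U,U] = ((1.25)·(1.25) + (-2.75)·(-2.75) + (1.25)·(1.25) + (0.25)·(0.25)) / 3 = 10.75/3 = 3.5833
  S[U,V] = ((1.25)·(-3.25) + (-2.75)·(-2.25) + (1.25)·(2.75) + (0.25)·(2.75)) / 3 = 6.25/3 = 2.0833
  S[V,V] = ((-3.25)·(-3.25) + (-2.25)·(-2.25) + (2.75)·(2.75) + (2.75)·(2.75)) / 3 = 30.75/3 = 10.25
  S = [[3.5833, 2.0833],
 [2.0833, 10.25]].

Step 3 — invert S. det(S) = 3.5833·10.25 - (2.0833)² = 32.3889.
  S^{-1} = (1/det) · [[d, -b], [-b, a]] = [[0.3165, -0.0643],
 [-0.0643, 0.1106]].

Step 4 — quadratic form (x̄ - mu_0)^T · S^{-1} · (x̄ - mu_0):
  S^{-1} · (x̄ - mu_0) = (-0.036, 0.422),
  (x̄ - mu_0)^T · [...] = (0.75)·(-0.036) + (4.25)·(0.422) = 1.7663.

Step 5 — scale by n: T² = 4 · 1.7663 = 7.0652.

T² ≈ 7.0652


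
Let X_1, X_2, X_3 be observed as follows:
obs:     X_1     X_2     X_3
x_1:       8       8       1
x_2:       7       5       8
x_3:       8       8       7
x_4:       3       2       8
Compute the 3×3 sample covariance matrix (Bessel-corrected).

Step 1 — column means:
  mean(X_1) = (8 + 7 + 8 + 3) / 4 = 26/4 = 6.5
  mean(X_2) = (8 + 5 + 8 + 2) / 4 = 23/4 = 5.75
  mean(X_3) = (1 + 8 + 7 + 8) / 4 = 24/4 = 6

Step 2 — sample covariance S[i,j] = (1/(n-1)) · Σ_k (x_{k,i} - mean_i) · (x_{k,j} - mean_j), with n-1 = 3.
  S[X_1,X_1] = ((1.5)·(1.5) + (0.5)·(0.5) + (1.5)·(1.5) + (-3.5)·(-3.5)) / 3 = 17/3 = 5.6667
  S[X_1,X_2] = ((1.5)·(2.25) + (0.5)·(-0.75) + (1.5)·(2.25) + (-3.5)·(-3.75)) / 3 = 19.5/3 = 6.5
  S[X_1,X_3] = ((1.5)·(-5) + (0.5)·(2) + (1.5)·(1) + (-3.5)·(2)) / 3 = -12/3 = -4
  S[X_2,X_2] = ((2.25)·(2.25) + (-0.75)·(-0.75) + (2.25)·(2.25) + (-3.75)·(-3.75)) / 3 = 24.75/3 = 8.25
  S[X_2,X_3] = ((2.25)·(-5) + (-0.75)·(2) + (2.25)·(1) + (-3.75)·(2)) / 3 = -18/3 = -6
  S[X_3,X_3] = ((-5)·(-5) + (2)·(2) + (1)·(1) + (2)·(2)) / 3 = 34/3 = 11.3333

S is symmetric (S[j,i] = S[i,j]). Assembling:

S = [[5.6667, 6.5, -4],
 [6.5, 8.25, -6],
 [-4, -6, 11.3333]]


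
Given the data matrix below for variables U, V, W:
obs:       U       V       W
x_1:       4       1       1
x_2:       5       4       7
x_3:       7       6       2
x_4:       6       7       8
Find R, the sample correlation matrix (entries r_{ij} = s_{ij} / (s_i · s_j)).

Step 1 — column means:
  mean(U) = (4 + 5 + 7 + 6) / 4 = 22/4 = 5.5
  mean(V) = (1 + 4 + 6 + 7) / 4 = 18/4 = 4.5
  mean(W) = (1 + 7 + 2 + 8) / 4 = 18/4 = 4.5

Step 2 — sample variances and covariances s[i,j] = (1/(n-1)) · Σ_k (x_{k,i} - mean_i) · (x_{k,j} - mean_j), with n-1 = 3:
  s[U,U] = ((-1.5)·(-1.5) + (-0.5)·(-0.5) + (1.5)·(1.5) + (0.5)·(0.5)) / 3 = 5/3 = 1.6667
  s[U,V] = ((-1.5)·(-3.5) + (-0.5)·(-0.5) + (1.5)·(1.5) + (0.5)·(2.5)) / 3 = 9/3 = 3
  s[U,W] = ((-1.5)·(-3.5) + (-0.5)·(2.5) + (1.5)·(-2.5) + (0.5)·(3.5)) / 3 = 2/3 = 0.6667
  s[V,V] = ((-3.5)·(-3.5) + (-0.5)·(-0.5) + (1.5)·(1.5) + (2.5)·(2.5)) / 3 = 21/3 = 7
  s[V,W] = ((-3.5)·(-3.5) + (-0.5)·(2.5) + (1.5)·(-2.5) + (2.5)·(3.5)) / 3 = 16/3 = 5.3333
  s[W,W] = ((-3.5)·(-3.5) + (2.5)·(2.5) + (-2.5)·(-2.5) + (3.5)·(3.5)) / 3 = 37/3 = 12.3333
  Sample standard deviations s_i = √(s[i,i]):
  s(U) = √(1.6667) = 1.291
  s(V) = √(7) = 2.6458
  s(W) = √(12.3333) = 3.5119

Step 3 — r_{ij} = s_{ij} / (s_i · s_j):
  r[U,U] = 1 (diagonal).
  r[U,V] = 3 / (1.291 · 2.6458) = 3 / 3.4157 = 0.8783
  r[U,W] = 0.6667 / (1.291 · 3.5119) = 0.6667 / 4.5338 = 0.147
  r[V,V] = 1 (diagonal).
  r[V,W] = 5.3333 / (2.6458 · 3.5119) = 5.3333 / 9.2916 = 0.574
  r[W,W] = 1 (diagonal).

R is symmetric with unit diagonal. Assembling:

R = [[1, 0.8783, 0.147],
 [0.8783, 1, 0.574],
 [0.147, 0.574, 1]]


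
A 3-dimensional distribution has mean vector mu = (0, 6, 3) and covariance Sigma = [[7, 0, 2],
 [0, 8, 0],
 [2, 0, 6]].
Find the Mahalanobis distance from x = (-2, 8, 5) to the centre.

Step 1 — centre the observation: (x - mu) = (-2, 2, 2).

Step 2 — invert Sigma (cofactor / det for 3×3, or solve directly):
  Sigma^{-1} = [[0.1579, 0, -0.0526],
 [0, 0.125, 0],
 [-0.0526, 0, 0.1842]].

Step 3 — form the quadratic (x - mu)^T · Sigma^{-1} · (x - mu):
  Sigma^{-1} · (x - mu) = (-0.4211, 0.25, 0.4737).
  (x - mu)^T · [Sigma^{-1} · (x - mu)] = (-2)·(-0.4211) + (2)·(0.25) + (2)·(0.4737) = 2.2895.

Step 4 — take square root: d = √(2.2895) ≈ 1.5131.

d(x, mu) = √(2.2895) ≈ 1.5131


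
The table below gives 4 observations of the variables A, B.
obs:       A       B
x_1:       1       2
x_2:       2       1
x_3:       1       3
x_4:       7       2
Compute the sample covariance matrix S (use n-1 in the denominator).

Step 1 — column means:
  mean(A) = (1 + 2 + 1 + 7) / 4 = 11/4 = 2.75
  mean(B) = (2 + 1 + 3 + 2) / 4 = 8/4 = 2

Step 2 — sample covariance S[i,j] = (1/(n-1)) · Σ_k (x_{k,i} - mean_i) · (x_{k,j} - mean_j), with n-1 = 3.
  S[A,A] = ((-1.75)·(-1.75) + (-0.75)·(-0.75) + (-1.75)·(-1.75) + (4.25)·(4.25)) / 3 = 24.75/3 = 8.25
  S[A,B] = ((-1.75)·(0) + (-0.75)·(-1) + (-1.75)·(1) + (4.25)·(0)) / 3 = -1/3 = -0.3333
  S[B,B] = ((0)·(0) + (-1)·(-1) + (1)·(1) + (0)·(0)) / 3 = 2/3 = 0.6667

S is symmetric (S[j,i] = S[i,j]). Assembling:

S = [[8.25, -0.3333],
 [-0.3333, 0.6667]]


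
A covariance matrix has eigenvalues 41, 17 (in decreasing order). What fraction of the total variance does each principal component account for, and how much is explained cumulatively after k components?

Step 1 — total variance = trace(Sigma) = Σ λ_i = 41 + 17 = 58.

Step 2 — fraction explained by component i = λ_i / Σ λ:
  PC1: 41/58 = 0.7069
  PC2: 17/58 = 0.2931

Step 3 — cumulative fraction after k components = (λ_1 + ... + λ_k) / Σ λ:
  k = 1: 41/58 = 0.7069
  k = 2: (41 + 17)/58 = 58/58 = 1

Summary (fraction, with percent):

explained: PC1 0.7069 (70.69%), PC2 0.2931 (29.31%);  cumulative: 0.7069, 1


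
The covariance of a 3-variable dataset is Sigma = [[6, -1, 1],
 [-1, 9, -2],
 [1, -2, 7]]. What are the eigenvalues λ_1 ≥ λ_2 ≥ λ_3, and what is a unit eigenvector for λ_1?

Step 1 — characteristic polynomial p(λ) = det(λI - Sigma) = λ³ - tr·λ² + c_1·λ - det, where tr = trace, c_1 = sum of the principal 2×2 minors, det = det(Sigma):
  tr = 6 + 9 + 7 = 22,
  c_1 = (6·9 - (-1)²) + (6·7 - (1)²) + (9·7 - (-2)²) = 53 + 41 + 59 = 153,
  det = 6·(9·7 - (-2)²) - (-1)·((-1)·7 - (-2)·(1)) + (1)·((-1)·(-2) - 9·(1)) = 6·(59) - (-1)·(-5) + (1)·(-7) = 342.
  So p(λ) = λ³ - 22λ² + 153λ - 342.
Step 2 — look for an integer root (rational root theorem: any rational root is an integer divisor of 342). Testing λ = 6:
  p(6) = 216 - 792 + 918 - 342 = 0  ✓
  Dividing out (λ - 6): p(λ) = (λ - 6)(λ² - 16λ + 57).
Step 3 — remaining eigenvalues from the quadratic λ² - 16λ + 57 = 0:
  Δ = 16² - 4·57 = 256 - 228 = 28,  λ = (16 ± √28)/2 = (16 ± 5.2915)/2 ≈ 10.6458 or 5.3542.
  Sorted: λ_1 = 10.6458,  λ_2 = 6,  λ_3 = 5.3542  (check: sum = 22 = tr ✓).

Step 4 — unit eigenvector for λ_1 ≈ 10.6458: v spans the null space of (Sigma - λ_1 I), whose rows are
  r_1 = (-4.6458, -1, 1),  r_2 = (-1, -1.6458, -2),  r_3 = (1, -2, -3.6458).
  v is orthogonal to every row, so take v ∝ r_1 × r_2 = ((-1)·(-2) - (1)·(-1.6458), (1)·(-1) - (-4.6458)·(-2), (-4.6458)·(-1.6458) - (-1)·(-1)) ≈ (3.6458, -10.2915, 6.6458).
  Let u = (3.6458, -10.2915, 6.6458).
  ||u|| = √((3.6458)² + (-10.2915)² + (6.6458)²) = √(163.3725) ≈ 12.7817,  v_1 = u/||u|| ≈ (0.2852, -0.8052, 0.5199) (||v_1|| = 1).

λ_1 = 10.6458,  λ_2 = 6,  λ_3 = 5.3542;  v_1 ≈ (0.2852, -0.8052, 0.5199)


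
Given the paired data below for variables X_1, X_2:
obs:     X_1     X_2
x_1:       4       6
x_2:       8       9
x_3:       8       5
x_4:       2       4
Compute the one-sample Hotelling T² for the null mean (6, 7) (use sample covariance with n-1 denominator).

Step 1 — sample mean vector:
  mean(X_1) = (4 + 8 + 8 + 2) / 4 = 22/4 = 5.5
  mean(X_2) = (6 + 9 + 5 + 4) / 4 = 24/4 = 6
  x̄ = (5.5, 6),  deviation x̄ - mu_0 = (5.5, 6) - (6, 7) = (-0.5, -1).

Step 2 — sample covariance matrix, S[i,j] = (1/(n-1)) · Σ_k (x_{k,i} - mean_i) · (x_{k,j} - mean_j), divisor n-1 = 3:
  S[X_1,X_1] = ((-1.5)·(-1.5) + (2.5)·(2.5) + (2.5)·(2.5) + (-3.5)·(-3.5)) / 3 = 27/3 = 9
  S[X_1,X_2] = ((-1.5)·(0) + (2.5)·(3) + (2.5)·(-1) + (-3.5)·(-2)) / 3 = 12/3 = 4
  S[X_2,X_2] = ((0)·(0) + (3)·(3) + (-1)·(-1) + (-2)·(-2)) / 3 = 14/3 = 4.6667
  S = [[9, 4],
 [4, 4.6667]].

Step 3 — invert S. det(S) = 9·4.6667 - (4)² = 26.
  S^{-1} = (1/det) · [[d, -b], [-b, a]] = [[0.1795, -0.1538],
 [-0.1538, 0.3462]].

Step 4 — quadratic form (x̄ - mu_0)^T · S^{-1} · (x̄ - mu_0):
  S^{-1} · (x̄ - mu_0) = (0.0641, -0.2692),
  (x̄ - mu_0)^T · [...] = (-0.5)·(0.0641) + (-1)·(-0.2692) = 0.2372.

Step 5 — scale by n: T² = 4 · 0.2372 = 0.9487.

T² ≈ 0.9487


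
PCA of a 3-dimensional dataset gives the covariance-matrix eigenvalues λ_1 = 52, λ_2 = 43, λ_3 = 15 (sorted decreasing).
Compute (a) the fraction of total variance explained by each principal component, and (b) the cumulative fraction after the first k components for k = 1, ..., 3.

Step 1 — total variance = trace(Sigma) = Σ λ_i = 52 + 43 + 15 = 110.

Step 2 — fraction explained by component i = λ_i / Σ λ:
  PC1: 52/110 = 0.4727
  PC2: 43/110 = 0.3909
  PC3: 15/110 = 0.1364

Step 3 — cumulative fraction after k components = (λ_1 + ... + λ_k) / Σ λ:
  k = 1: 52/110 = 0.4727
  k = 2: (52 + 43)/110 = 95/110 = 0.8636
  k = 3: (52 + 43 + 15)/110 = 110/110 = 1

Summary (fraction, with percent):

explained: PC1 0.4727 (47.27%), PC2 0.3909 (39.09%), PC3 0.1364 (13.64%);  cumulative: 0.4727, 0.8636, 1


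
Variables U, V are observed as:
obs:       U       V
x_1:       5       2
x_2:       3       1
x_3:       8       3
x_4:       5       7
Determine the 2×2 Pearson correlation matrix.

Step 1 — column means:
  mean(U) = (5 + 3 + 8 + 5) / 4 = 21/4 = 5.25
  mean(V) = (2 + 1 + 3 + 7) / 4 = 13/4 = 3.25

Step 2 — sample variances and covariances s[i,j] = (1/(n-1)) · Σ_k (x_{k,i} - mean_i) · (x_{k,j} - mean_j), with n-1 = 3:
  s[U,U] = ((-0.25)·(-0.25) + (-2.25)·(-2.25) + (2.75)·(2.75) + (-0.25)·(-0.25)) / 3 = 12.75/3 = 4.25
  s[U,V] = ((-0.25)·(-1.25) + (-2.25)·(-2.25) + (2.75)·(-0.25) + (-0.25)·(3.75)) / 3 = 3.75/3 = 1.25
  s[V,V] = ((-1.25)·(-1.25) + (-2.25)·(-2.25) + (-0.25)·(-0.25) + (3.75)·(3.75)) / 3 = 20.75/3 = 6.9167
  Sample standard deviations s_i = √(s[i,i]):
  s(U) = √(4.25) = 2.0616
  s(V) = √(6.9167) = 2.63

Step 3 — r_{ij} = s_{ij} / (s_i · s_j):
  r[U,U] = 1 (diagonal).
  r[U,V] = 1.25 / (2.0616 · 2.63) = 1.25 / 5.4218 = 0.2306
  r[V,V] = 1 (diagonal).

R is symmetric with unit diagonal. Assembling:

R = [[1, 0.2306],
 [0.2306, 1]]


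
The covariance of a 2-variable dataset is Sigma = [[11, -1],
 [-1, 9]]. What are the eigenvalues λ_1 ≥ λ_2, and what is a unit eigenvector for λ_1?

Step 1 — characteristic polynomial of 2×2 Sigma:
  det(Sigma - λI) = λ² - trace · λ + det = 0.
  trace = 11 + 9 = 20, det = 11·9 - (-1)² = 98.
Step 2 — discriminant:
  Δ = trace² - 4·det = 400 - 392 = 8.
Step 3 — eigenvalues:
  λ = (trace ± √Δ)/2 = (20 ± 2.8284)/2,
  λ_1 = 11.4142,  λ_2 = 8.5858.

Step 4 — unit eigenvector for λ_1: solve (Sigma - λ_1 I)v = 0. First row:
  (11 - 11.4142)·v_x + (-1)·v_y = 0, i.e. (-0.4142)·v_x + (-1)·v_y = 0,
  so v ∝ (b, λ_1 - a) = (-1, 0.4142); multiply by -1 so the first entry is positive: u = (1, -0.4142).
  ||u|| = √((1)² + (-0.4142)²) = √(1.1716) ≈ 1.0824,
  v_1 = u/||u|| ≈ (0.9239, -0.3827) (||v_1|| = 1).

λ_1 = 11.4142,  λ_2 = 8.5858;  v_1 ≈ (0.9239, -0.3827)


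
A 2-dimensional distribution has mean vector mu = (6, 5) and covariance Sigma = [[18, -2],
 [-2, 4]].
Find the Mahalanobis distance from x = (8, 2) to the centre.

Step 1 — centre the observation: (x - mu) = (2, -3).

Step 2 — invert Sigma. det(Sigma) = 18·4 - (-2)² = 68.
  Sigma^{-1} = (1/det) · [[d, -b], [-b, a]] = [[0.0588, 0.0294],
 [0.0294, 0.2647]].

Step 3 — form the quadratic (x - mu)^T · Sigma^{-1} · (x - mu):
  Sigma^{-1} · (x - mu) = (0.0294, -0.7353).
  (x - mu)^T · [Sigma^{-1} · (x - mu)] = (2)·(0.0294) + (-3)·(-0.7353) = 2.2647.

Step 4 — take square root: d = √(2.2647) ≈ 1.5049.

d(x, mu) = √(2.2647) ≈ 1.5049


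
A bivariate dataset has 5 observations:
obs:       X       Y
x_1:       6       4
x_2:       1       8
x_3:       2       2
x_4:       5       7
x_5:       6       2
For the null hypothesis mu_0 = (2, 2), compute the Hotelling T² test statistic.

Step 1 — sample mean vector:
  mean(X) = (6 + 1 + 2 + 5 + 6) / 5 = 20/5 = 4
  mean(Y) = (4 + 8 + 2 + 7 + 2) / 5 = 23/5 = 4.6
  x̄ = (4, 4.6),  deviation x̄ - mu_0 = (4, 4.6) - (2, 2) = (2, 2.6).

Step 2 — sample covariance matrix, S[i,j] = (1/(n-1)) · Σ_k (x_{k,i} - mean_i) · (x_{k,j} - mean_j), divisor n-1 = 4:
  S[X,X] = ((2)·(2) + (-3)·(-3) + (-2)·(-2) + (1)·(1) + (2)·(2)) / 4 = 22/4 = 5.5
  S[X,Y] = ((2)·(-0.6) + (-3)·(3.4) + (-2)·(-2.6) + (1)·(2.4) + (2)·(-2.6)) / 4 = -9/4 = -2.25
  S[Y,Y] = ((-0.6)·(-0.6) + (3.4)·(3.4) + (-2.6)·(-2.6) + (2.4)·(2.4) + (-2.6)·(-2.6)) / 4 = 31.2/4 = 7.8
  S = [[5.5, -2.25],
 [-2.25, 7.8]].

Step 3 — invert S. det(S) = 5.5·7.8 - (-2.25)² = 37.8375.
  S^{-1} = (1/det) · [[d, -b], [-b, a]] = [[0.2061, 0.0595],
 [0.0595, 0.1454]].

Step 4 — quadratic form (x̄ - mu_0)^T · S^{-1} · (x̄ - mu_0):
  S^{-1} · (x̄ - mu_0) = (0.5669, 0.4969),
  (x̄ - mu_0)^T · [...] = (2)·(0.5669) + (2.6)·(0.4969) = 2.4256.

Step 5 — scale by n: T² = 5 · 2.4256 = 12.1282.

T² ≈ 12.1282


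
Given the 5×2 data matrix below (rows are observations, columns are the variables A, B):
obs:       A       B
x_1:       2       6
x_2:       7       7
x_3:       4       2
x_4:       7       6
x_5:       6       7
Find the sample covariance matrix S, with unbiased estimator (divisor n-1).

Step 1 — column means:
  mean(A) = (2 + 7 + 4 + 7 + 6) / 5 = 26/5 = 5.2
  mean(B) = (6 + 7 + 2 + 6 + 7) / 5 = 28/5 = 5.6

Step 2 — sample covariance S[i,j] = (1/(n-1)) · Σ_k (x_{k,i} - mean_i) · (x_{k,j} - mean_j), with n-1 = 4.
  S[A,A] = ((-3.2)·(-3.2) + (1.8)·(1.8) + (-1.2)·(-1.2) + (1.8)·(1.8) + (0.8)·(0.8)) / 4 = 18.8/4 = 4.7
  S[A,B] = ((-3.2)·(0.4) + (1.8)·(1.4) + (-1.2)·(-3.6) + (1.8)·(0.4) + (0.8)·(1.4)) / 4 = 7.4/4 = 1.85
  S[B,B] = ((0.4)·(0.4) + (1.4)·(1.4) + (-3.6)·(-3.6) + (0.4)·(0.4) + (1.4)·(1.4)) / 4 = 17.2/4 = 4.3

S is symmetric (S[j,i] = S[i,j]). Assembling:

S = [[4.7, 1.85],
 [1.85, 4.3]]


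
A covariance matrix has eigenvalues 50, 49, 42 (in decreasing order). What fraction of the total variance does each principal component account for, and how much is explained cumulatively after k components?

Step 1 — total variance = trace(Sigma) = Σ λ_i = 50 + 49 + 42 = 141.

Step 2 — fraction explained by component i = λ_i / Σ λ:
  PC1: 50/141 = 0.3546
  PC2: 49/141 = 0.3475
  PC3: 42/141 = 0.2979

Step 3 — cumulative fraction after k components = (λ_1 + ... + λ_k) / Σ λ:
  k = 1: 50/141 = 0.3546
  k = 2: (50 + 49)/141 = 99/141 = 0.7021
  k = 3: (50 + 49 + 42)/141 = 141/141 = 1

Summary (fraction, with percent):

explained: PC1 0.3546 (35.46%), PC2 0.3475 (34.75%), PC3 0.2979 (29.79%);  cumulative: 0.3546, 0.7021, 1


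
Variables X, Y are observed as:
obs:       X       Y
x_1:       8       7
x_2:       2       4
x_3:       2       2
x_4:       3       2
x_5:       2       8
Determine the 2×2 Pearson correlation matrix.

Step 1 — column means:
  mean(X) = (8 + 2 + 2 + 3 + 2) / 5 = 17/5 = 3.4
  mean(Y) = (7 + 4 + 2 + 2 + 8) / 5 = 23/5 = 4.6

Step 2 — sample variances and covariances s[i,j] = (1/(n-1)) · Σ_k (x_{k,i} - mean_i) · (x_{k,j} - mean_j), with n-1 = 4:
  s[X,X] = ((4.6)·(4.6) + (-1.4)·(-1.4) + (-1.4)·(-1.4) + (-0.4)·(-0.4) + (-1.4)·(-1.4)) / 4 = 27.2/4 = 6.8
  s[X,Y] = ((4.6)·(2.4) + (-1.4)·(-0.6) + (-1.4)·(-2.6) + (-0.4)·(-2.6) + (-1.4)·(3.4)) / 4 = 11.8/4 = 2.95
  s[Y,Y] = ((2.4)·(2.4) + (-0.6)·(-0.6) + (-2.6)·(-2.6) + (-2.6)·(-2.6) + (3.4)·(3.4)) / 4 = 31.2/4 = 7.8
  Sample standard deviations s_i = √(s[i,i]):
  s(X) = √(6.8) = 2.6077
  s(Y) = √(7.8) = 2.7928

Step 3 — r_{ij} = s_{ij} / (s_i · s_j):
  r[X,X] = 1 (diagonal).
  r[X,Y] = 2.95 / (2.6077 · 2.7928) = 2.95 / 7.2829 = 0.4051
  r[Y,Y] = 1 (diagonal).

R is symmetric with unit diagonal. Assembling:

R = [[1, 0.4051],
 [0.4051, 1]]


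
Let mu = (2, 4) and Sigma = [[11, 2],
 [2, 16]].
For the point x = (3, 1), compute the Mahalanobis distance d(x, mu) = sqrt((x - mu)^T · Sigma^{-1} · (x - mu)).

Step 1 — centre the observation: (x - mu) = (1, -3).

Step 2 — invert Sigma. det(Sigma) = 11·16 - (2)² = 172.
  Sigma^{-1} = (1/det) · [[d, -b], [-b, a]] = [[0.093, -0.0116],
 [-0.0116, 0.064]].

Step 3 — form the quadratic (x - mu)^T · Sigma^{-1} · (x - mu):
  Sigma^{-1} · (x - mu) = (0.1279, -0.2035).
  (x - mu)^T · [Sigma^{-1} · (x - mu)] = (1)·(0.1279) + (-3)·(-0.2035) = 0.7384.

Step 4 — take square root: d = √(0.7384) ≈ 0.8593.

d(x, mu) = √(0.7384) ≈ 0.8593


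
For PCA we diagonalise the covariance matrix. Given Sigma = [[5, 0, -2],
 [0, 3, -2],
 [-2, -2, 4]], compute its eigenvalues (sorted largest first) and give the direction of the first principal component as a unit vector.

Step 1 — characteristic polynomial p(λ) = det(λI - Sigma) = λ³ - tr·λ² + c_1·λ - det, where tr = trace, c_1 = sum of the principal 2×2 minors, det = det(Sigma):
  tr = 5 + 3 + 4 = 12,
  c_1 = (5·3 - (0)²) + (5·4 - (-2)²) + (3·4 - (-2)²) = 15 + 16 + 8 = 39,
  det = 5·(3·4 - (-2)²) - (0)·((0)·4 - (-2)·(-2)) + (-2)·((0)·(-2) - 3·(-2)) = 5·(8) - (0)·(-4) + (-2)·(6) = 28.
  So p(λ) = λ³ - 12λ² + 39λ - 28.
Step 2 — look for an integer root (rational root theorem: any rational root is an integer divisor of 28). Testing λ = 1:
  p(1) = 1 - 12 + 39 - 28 = 0  ✓
  Dividing out (λ - 1): p(λ) = (λ - 1)(λ² - 11λ + 28).
Step 3 — remaining eigenvalues from the quadratic λ² - 11λ + 28 = 0:
  Δ = 11² - 4·28 = 121 - 112 = 9,  λ = (11 ± √9)/2 = (11 ± 3)/2 = 7 or 4.
  Sorted: λ_1 = 7,  λ_2 = 4,  λ_3 = 1  (check: sum = 12 = tr ✓).

Step 4 — unit eigenvector for λ_1 = 7: v spans the null space of (Sigma - λ_1 I), whose rows are
  r_1 = (-2, 0, -2),  r_2 = (0, -4, -2),  r_3 = (-2, -2, -3).
  v is orthogonal to every row, so take v ∝ r_1 × r_2 = ((0)·(-2) - (-2)·(-4), (-2)·(0) - (-2)·(-2), (-2)·(-4) - (0)·(0)) = (-8, -4, 8).
  Rescale (divide by 4; multiply by -1 so the first nonzero entry is positive): u = (2, 1, -2).
  ||u|| = √((2)² + (1)² + (-2)²) = √(9) = 3,  v_1 = u/||u|| ≈ (0.6667, 0.3333, -0.6667) (||v_1|| = 1).

λ_1 = 7,  λ_2 = 4,  λ_3 = 1;  v_1 ≈ (0.6667, 0.3333, -0.6667)


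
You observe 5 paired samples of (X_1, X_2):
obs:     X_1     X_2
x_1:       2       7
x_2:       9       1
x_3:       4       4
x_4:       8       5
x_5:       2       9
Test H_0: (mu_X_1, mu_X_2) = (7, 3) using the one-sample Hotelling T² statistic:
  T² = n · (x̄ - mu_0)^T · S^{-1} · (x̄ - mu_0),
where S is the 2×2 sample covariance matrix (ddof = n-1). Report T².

Step 1 — sample mean vector:
  mean(X_1) = (2 + 9 + 4 + 8 + 2) / 5 = 25/5 = 5
  mean(X_2) = (7 + 1 + 4 + 5 + 9) / 5 = 26/5 = 5.2
  x̄ = (5, 5.2),  deviation x̄ - mu_0 = (5, 5.2) - (7, 3) = (-2, 2.2).

Step 2 — sample covariance matrix, S[i,j] = (1/(n-1)) · Σ_k (x_{k,i} - mean_i) · (x_{k,j} - mean_j), divisor n-1 = 4:
  S[X_1,X_1] = ((-3)·(-3) + (4)·(4) + (-1)·(-1) + (3)·(3) + (-3)·(-3)) / 4 = 44/4 = 11
  S[X_1,X_2] = ((-3)·(1.8) + (4)·(-4.2) + (-1)·(-1.2) + (3)·(-0.2) + (-3)·(3.8)) / 4 = -33/4 = -8.25
  S[X_2,X_2] = ((1.8)·(1.8) + (-4.2)·(-4.2) + (-1.2)·(-1.2) + (-0.2)·(-0.2) + (3.8)·(3.8)) / 4 = 36.8/4 = 9.2
  S = [[11, -8.25],
 [-8.25, 9.2]].

Step 3 — invert S. det(S) = 11·9.2 - (-8.25)² = 33.1375.
  S^{-1} = (1/det) · [[d, -b], [-b, a]] = [[0.2776, 0.249],
 [0.249, 0.332]].

Step 4 — quadratic form (x̄ - mu_0)^T · S^{-1} · (x̄ - mu_0):
  S^{-1} · (x̄ - mu_0) = (-0.0075, 0.2324),
  (x̄ - mu_0)^T · [...] = (-2)·(-0.0075) + (2.2)·(0.2324) = 0.5263.

Step 5 — scale by n: T² = 5 · 0.5263 = 2.6315.

T² ≈ 2.6315


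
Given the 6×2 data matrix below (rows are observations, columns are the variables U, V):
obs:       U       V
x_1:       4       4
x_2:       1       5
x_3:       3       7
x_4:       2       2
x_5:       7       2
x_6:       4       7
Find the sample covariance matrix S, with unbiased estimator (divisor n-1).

Step 1 — column means:
  mean(U) = (4 + 1 + 3 + 2 + 7 + 4) / 6 = 21/6 = 3.5
  mean(V) = (4 + 5 + 7 + 2 + 2 + 7) / 6 = 27/6 = 4.5

Step 2 — sample covariance S[i,j] = (1/(n-1)) · Σ_k (x_{k,i} - mean_i) · (x_{k,j} - mean_j), with n-1 = 5.
  S[U,U] = ((0.5)·(0.5) + (-2.5)·(-2.5) + (-0.5)·(-0.5) + (-1.5)·(-1.5) + (3.5)·(3.5) + (0.5)·(0.5)) / 5 = 21.5/5 = 4.3
  S[U,V] = ((0.5)·(-0.5) + (-2.5)·(0.5) + (-0.5)·(2.5) + (-1.5)·(-2.5) + (3.5)·(-2.5) + (0.5)·(2.5)) / 5 = -6.5/5 = -1.3
  S[V,V] = ((-0.5)·(-0.5) + (0.5)·(0.5) + (2.5)·(2.5) + (-2.5)·(-2.5) + (-2.5)·(-2.5) + (2.5)·(2.5)) / 5 = 25.5/5 = 5.1

S is symmetric (S[j,i] = S[i,j]). Assembling:

S = [[4.3, -1.3],
 [-1.3, 5.1]]


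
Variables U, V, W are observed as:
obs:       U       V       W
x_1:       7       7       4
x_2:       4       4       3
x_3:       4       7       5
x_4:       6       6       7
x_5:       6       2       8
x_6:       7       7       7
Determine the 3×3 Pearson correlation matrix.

Step 1 — column means:
  mean(U) = (7 + 4 + 4 + 6 + 6 + 7) / 6 = 34/6 = 5.6667
  mean(V) = (7 + 4 + 7 + 6 + 2 + 7) / 6 = 33/6 = 5.5
  mean(W) = (4 + 3 + 5 + 7 + 8 + 7) / 6 = 34/6 = 5.6667

Step 2 — sample variances and covariances s[i,j] = (1/(n-1)) · Σ_k (x_{k,i} - mean_i) · (x_{k,j} - mean_j), with n-1 = 5:
  s[U,U] = ((1.3333)·(1.3333) + (-1.6667)·(-1.6667) + (-1.6667)·(-1.6667) + (0.3333)·(0.3333) + (0.3333)·(0.3333) + (1.3333)·(1.3333)) / 5 = 9.3333/5 = 1.8667
  s[U,V] = ((1.3333)·(1.5) + (-1.6667)·(-1.5) + (-1.6667)·(1.5) + (0.3333)·(0.5) + (0.3333)·(-3.5) + (1.3333)·(1.5)) / 5 = 3/5 = 0.6
  s[U,W] = ((1.3333)·(-1.6667) + (-1.6667)·(-2.6667) + (-1.6667)·(-0.6667) + (0.3333)·(1.3333) + (0.3333)·(2.3333) + (1.3333)·(1.3333)) / 5 = 6.3333/5 = 1.2667
  s[V,V] = ((1.5)·(1.5) + (-1.5)·(-1.5) + (1.5)·(1.5) + (0.5)·(0.5) + (-3.5)·(-3.5) + (1.5)·(1.5)) / 5 = 21.5/5 = 4.3
  s[V,W] = ((1.5)·(-1.6667) + (-1.5)·(-2.6667) + (1.5)·(-0.6667) + (0.5)·(1.3333) + (-3.5)·(2.3333) + (1.5)·(1.3333)) / 5 = -5/5 = -1
  s[W,W] = ((-1.6667)·(-1.6667) + (-2.6667)·(-2.6667) + (-0.6667)·(-0.6667) + (1.3333)·(1.3333) + (2.3333)·(2.3333) + (1.3333)·(1.3333)) / 5 = 19.3333/5 = 3.8667
  Sample standard deviations s_i = √(s[i,i]):
  s(U) = √(1.8667) = 1.3663
  s(V) = √(4.3) = 2.0736
  s(W) = √(3.8667) = 1.9664

Step 3 — r_{ij} = s_{ij} / (s_i · s_j):
  r[U,U] = 1 (diagonal).
  r[U,V] = 0.6 / (1.3663 · 2.0736) = 0.6 / 2.8331 = 0.2118
  r[U,W] = 1.2667 / (1.3663 · 1.9664) = 1.2667 / 2.6866 = 0.4715
  r[V,V] = 1 (diagonal).
  r[V,W] = -1 / (2.0736 · 1.9664) = -1 / 4.0776 = -0.2452
  r[W,W] = 1 (diagonal).

R is symmetric with unit diagonal. Assembling:

R = [[1, 0.2118, 0.4715],
 [0.2118, 1, -0.2452],
 [0.4715, -0.2452, 1]]


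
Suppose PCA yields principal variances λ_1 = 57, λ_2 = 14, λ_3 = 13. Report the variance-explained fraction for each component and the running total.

Step 1 — total variance = trace(Sigma) = Σ λ_i = 57 + 14 + 13 = 84.

Step 2 — fraction explained by component i = λ_i / Σ λ:
  PC1: 57/84 = 0.6786
  PC2: 14/84 = 0.1667
  PC3: 13/84 = 0.1548

Step 3 — cumulative fraction after k components = (λ_1 + ... + λ_k) / Σ λ:
  k = 1: 57/84 = 0.6786
  k = 2: (57 + 14)/84 = 71/84 = 0.8452
  k = 3: (57 + 14 + 13)/84 = 84/84 = 1

Summary (fraction, with percent):

explained: PC1 0.6786 (67.86%), PC2 0.1667 (16.67%), PC3 0.1548 (15.48%);  cumulative: 0.6786, 0.8452, 1


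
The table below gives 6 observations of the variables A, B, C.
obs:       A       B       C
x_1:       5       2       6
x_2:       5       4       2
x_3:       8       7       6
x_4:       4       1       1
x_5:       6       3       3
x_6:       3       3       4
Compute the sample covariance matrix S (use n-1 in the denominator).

Step 1 — column means:
  mean(A) = (5 + 5 + 8 + 4 + 6 + 3) / 6 = 31/6 = 5.1667
  mean(B) = (2 + 4 + 7 + 1 + 3 + 3) / 6 = 20/6 = 3.3333
  mean(C) = (6 + 2 + 6 + 1 + 3 + 4) / 6 = 22/6 = 3.6667

Step 2 — sample covariance S[i,j] = (1/(n-1)) · Σ_k (x_{k,i} - mean_i) · (x_{k,j} - mean_j), with n-1 = 5.
  S[A,A] = ((-0.1667)·(-0.1667) + (-0.1667)·(-0.1667) + (2.8333)·(2.8333) + (-1.1667)·(-1.1667) + (0.8333)·(0.8333) + (-2.1667)·(-2.1667)) / 5 = 14.8333/5 = 2.9667
  S[A,B] = ((-0.1667)·(-1.3333) + (-0.1667)·(0.6667) + (2.8333)·(3.6667) + (-1.1667)·(-2.3333) + (0.8333)·(-0.3333) + (-2.1667)·(-0.3333)) / 5 = 13.6667/5 = 2.7333
  S[A,C] = ((-0.1667)·(2.3333) + (-0.1667)·(-1.6667) + (2.8333)·(2.3333) + (-1.1667)·(-2.6667) + (0.8333)·(-0.6667) + (-2.1667)·(0.3333)) / 5 = 8.3333/5 = 1.6667
  S[B,B] = ((-1.3333)·(-1.3333) + (0.6667)·(0.6667) + (3.6667)·(3.6667) + (-2.3333)·(-2.3333) + (-0.3333)·(-0.3333) + (-0.3333)·(-0.3333)) / 5 = 21.3333/5 = 4.2667
  S[B,C] = ((-1.3333)·(2.3333) + (0.6667)·(-1.6667) + (3.6667)·(2.3333) + (-2.3333)·(-2.6667) + (-0.3333)·(-0.6667) + (-0.3333)·(0.3333)) / 5 = 10.6667/5 = 2.1333
  S[C,C] = ((2.3333)·(2.3333) + (-1.6667)·(-1.6667) + (2.3333)·(2.3333) + (-2.6667)·(-2.6667) + (-0.6667)·(-0.6667) + (0.3333)·(0.3333)) / 5 = 21.3333/5 = 4.2667

S is symmetric (S[j,i] = S[i,j]). Assembling:

S = [[2.9667, 2.7333, 1.6667],
 [2.7333, 4.2667, 2.1333],
 [1.6667, 2.1333, 4.2667]]


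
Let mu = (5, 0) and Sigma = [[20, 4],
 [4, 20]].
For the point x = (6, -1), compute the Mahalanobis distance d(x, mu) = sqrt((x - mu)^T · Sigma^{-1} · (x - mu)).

Step 1 — centre the observation: (x - mu) = (1, -1).

Step 2 — invert Sigma. det(Sigma) = 20·20 - (4)² = 384.
  Sigma^{-1} = (1/det) · [[d, -b], [-b, a]] = [[0.0521, -0.0104],
 [-0.0104, 0.0521]].

Step 3 — form the quadratic (x - mu)^T · Sigma^{-1} · (x - mu):
  Sigma^{-1} · (x - mu) = (0.0625, -0.0625).
  (x - mu)^T · [Sigma^{-1} · (x - mu)] = (1)·(0.0625) + (-1)·(-0.0625) = 0.125.

Step 4 — take square root: d = √(0.125) ≈ 0.3536.

d(x, mu) = √(0.125) ≈ 0.3536


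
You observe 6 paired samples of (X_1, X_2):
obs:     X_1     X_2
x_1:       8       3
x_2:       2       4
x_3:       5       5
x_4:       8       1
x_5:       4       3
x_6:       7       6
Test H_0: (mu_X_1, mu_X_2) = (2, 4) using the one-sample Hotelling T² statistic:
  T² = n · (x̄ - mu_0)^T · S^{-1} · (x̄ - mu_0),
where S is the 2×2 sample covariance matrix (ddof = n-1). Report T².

Step 1 — sample mean vector:
  mean(X_1) = (8 + 2 + 5 + 8 + 4 + 7) / 6 = 34/6 = 5.6667
  mean(X_2) = (3 + 4 + 5 + 1 + 3 + 6) / 6 = 22/6 = 3.6667
  x̄ = (5.6667, 3.6667),  deviation x̄ - mu_0 = (5.6667, 3.6667) - (2, 4) = (3.6667, -0.3333).

Step 2 — sample covariance matrix, S[i,j] = (1/(n-1)) · Σ_k (x_{k,i} - mean_i) · (x_{k,j} - mean_j), divisor n-1 = 5:
  S[X_1,X_1] = ((2.3333)·(2.3333) + (-3.6667)·(-3.6667) + (-0.6667)·(-0.6667) + (2.3333)·(2.3333) + (-1.6667)·(-1.6667) + (1.3333)·(1.3333)) / 5 = 29.3333/5 = 5.8667
  S[X_1,X_2] = ((2.3333)·(-0.6667) + (-3.6667)·(0.3333) + (-0.6667)·(1.3333) + (2.3333)·(-2.6667) + (-1.6667)·(-0.6667) + (1.3333)·(2.3333)) / 5 = -5.6667/5 = -1.1333
  S[X_2,X_2] = ((-0.6667)·(-0.6667) + (0.3333)·(0.3333) + (1.3333)·(1.3333) + (-2.6667)·(-2.6667) + (-0.6667)·(-0.6667) + (2.3333)·(2.3333)) / 5 = 15.3333/5 = 3.0667
  S = [[5.8667, -1.1333],
 [-1.1333, 3.0667]].

Step 3 — invert S. det(S) = 5.8667·3.0667 - (-1.1333)² = 16.7067.
  S^{-1} = (1/det) · [[d, -b], [-b, a]] = [[0.1836, 0.0678],
 [0.0678, 0.3512]].

Step 4 — quadratic form (x̄ - mu_0)^T · S^{-1} · (x̄ - mu_0):
  S^{-1} · (x̄ - mu_0) = (0.6504, 0.1317),
  (x̄ - mu_0)^T · [...] = (3.6667)·(0.6504) + (-0.3333)·(0.1317) = 2.341.

Step 5 — scale by n: T² = 6 · 2.341 = 14.0463.

T² ≈ 14.0463


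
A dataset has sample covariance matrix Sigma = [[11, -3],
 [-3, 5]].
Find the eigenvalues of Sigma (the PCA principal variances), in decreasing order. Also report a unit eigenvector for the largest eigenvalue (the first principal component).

Step 1 — characteristic polynomial of 2×2 Sigma:
  det(Sigma - λI) = λ² - trace · λ + det = 0.
  trace = 11 + 5 = 16, det = 11·5 - (-3)² = 46.
Step 2 — discriminant:
  Δ = trace² - 4·det = 256 - 184 = 72.
Step 3 — eigenvalues:
  λ = (trace ± √Δ)/2 = (16 ± 8.4853)/2,
  λ_1 = 12.2426,  λ_2 = 3.7574.

Step 4 — unit eigenvector for λ_1: solve (Sigma - λ_1 I)v = 0. First row:
  (11 - 12.2426)·v_x + (-3)·v_y = 0, i.e. (-1.2426)·v_x + (-3)·v_y = 0,
  so v ∝ (b, λ_1 - a) = (-3, 1.2426); multiply by -1 so the first entry is positive: u = (3, -1.2426).
  ||u|| = √((3)² + (-1.2426)²) = √(10.5442) ≈ 3.2472,
  v_1 = u/||u|| ≈ (0.9239, -0.3827) (||v_1|| = 1).

λ_1 = 12.2426,  λ_2 = 3.7574;  v_1 ≈ (0.9239, -0.3827)


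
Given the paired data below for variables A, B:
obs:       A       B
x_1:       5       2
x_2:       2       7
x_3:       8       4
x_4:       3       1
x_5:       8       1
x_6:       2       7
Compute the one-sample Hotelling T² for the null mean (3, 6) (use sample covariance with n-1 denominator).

Step 1 — sample mean vector:
  mean(A) = (5 + 2 + 8 + 3 + 8 + 2) / 6 = 28/6 = 4.6667
  mean(B) = (2 + 7 + 4 + 1 + 1 + 7) / 6 = 22/6 = 3.6667
  x̄ = (4.6667, 3.6667),  deviation x̄ - mu_0 = (4.6667, 3.6667) - (3, 6) = (1.6667, -2.3333).

Step 2 — sample covariance matrix, S[i,j] = (1/(n-1)) · Σ_k (x_{k,i} - mean_i) · (x_{k,j} - mean_j), divisor n-1 = 5:
  S[A,A] = ((0.3333)·(0.3333) + (-2.6667)·(-2.6667) + (3.3333)·(3.3333) + (-1.6667)·(-1.6667) + (3.3333)·(3.3333) + (-2.6667)·(-2.6667)) / 5 = 39.3333/5 = 7.8667
  S[A,B] = ((0.3333)·(-1.6667) + (-2.6667)·(3.3333) + (3.3333)·(0.3333) + (-1.6667)·(-2.6667) + (3.3333)·(-2.6667) + (-2.6667)·(3.3333)) / 5 = -21.6667/5 = -4.3333
  S[B,B] = ((-1.6667)·(-1.6667) + (3.3333)·(3.3333) + (0.3333)·(0.3333) + (-2.6667)·(-2.6667) + (-2.6667)·(-2.6667) + (3.3333)·(3.3333)) / 5 = 39.3333/5 = 7.8667
  S = [[7.8667, -4.3333],
 [-4.3333, 7.8667]].

Step 3 — invert S. det(S) = 7.8667·7.8667 - (-4.3333)² = 43.1067.
  S^{-1} = (1/det) · [[d, -b], [-b, a]] = [[0.1825, 0.1005],
 [0.1005, 0.1825]].

Step 4 — quadratic form (x̄ - mu_0)^T · S^{-1} · (x̄ - mu_0):
  S^{-1} · (x̄ - mu_0) = (0.0696, -0.2583),
  (x̄ - mu_0)^T · [...] = (1.6667)·(0.0696) + (-2.3333)·(-0.2583) = 0.7186.

Step 5 — scale by n: T² = 6 · 0.7186 = 4.3118.

T² ≈ 4.3118


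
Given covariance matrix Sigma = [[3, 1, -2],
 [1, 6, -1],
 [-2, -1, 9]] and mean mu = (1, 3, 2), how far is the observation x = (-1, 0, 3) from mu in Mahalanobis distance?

Step 1 — centre the observation: (x - mu) = (-2, -3, 1).

Step 2 — invert Sigma (cofactor / det for 3×3, or solve directly):
  Sigma^{-1} = [[0.4077, -0.0538, 0.0846],
 [-0.0538, 0.1769, 0.0077],
 [0.0846, 0.0077, 0.1308]].

Step 3 — form the quadratic (x - mu)^T · Sigma^{-1} · (x - mu):
  Sigma^{-1} · (x - mu) = (-0.5692, -0.4154, -0.0615).
  (x - mu)^T · [Sigma^{-1} · (x - mu)] = (-2)·(-0.5692) + (-3)·(-0.4154) + (1)·(-0.0615) = 2.3231.

Step 4 — take square root: d = √(2.3231) ≈ 1.5242.

d(x, mu) = √(2.3231) ≈ 1.5242


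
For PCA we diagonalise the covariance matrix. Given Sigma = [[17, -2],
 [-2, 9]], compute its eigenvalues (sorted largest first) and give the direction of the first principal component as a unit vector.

Step 1 — characteristic polynomial of 2×2 Sigma:
  det(Sigma - λI) = λ² - trace · λ + det = 0.
  trace = 17 + 9 = 26, det = 17·9 - (-2)² = 149.
Step 2 — discriminant:
  Δ = trace² - 4·det = 676 - 596 = 80.
Step 3 — eigenvalues:
  λ = (trace ± √Δ)/2 = (26 ± 8.9443)/2,
  λ_1 = 17.4721,  λ_2 = 8.5279.

Step 4 — unit eigenvector for λ_1: solve (Sigma - λ_1 I)v = 0. First row:
  (17 - 17.4721)·v_x + (-2)·v_y = 0, i.e. (-0.4721)·v_x + (-2)·v_y = 0,
  so v ∝ (b, λ_1 - a) = (-2, 0.4721); multiply by -1 so the first entry is positive: u = (2, -0.4721).
  ||u|| = √((2)² + (-0.4721)²) = √(4.2229) ≈ 2.055,
  v_1 = u/||u|| ≈ (0.9732, -0.2298) (||v_1|| = 1).

λ_1 = 17.4721,  λ_2 = 8.5279;  v_1 ≈ (0.9732, -0.2298)


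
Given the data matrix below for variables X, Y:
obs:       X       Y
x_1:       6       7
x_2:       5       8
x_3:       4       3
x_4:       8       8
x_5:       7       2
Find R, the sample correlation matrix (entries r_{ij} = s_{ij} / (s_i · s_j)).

Step 1 — column means:
  mean(X) = (6 + 5 + 4 + 8 + 7) / 5 = 30/5 = 6
  mean(Y) = (7 + 8 + 3 + 8 + 2) / 5 = 28/5 = 5.6

Step 2 — sample variances and covariances s[i,j] = (1/(n-1)) · Σ_k (x_{k,i} - mean_i) · (x_{k,j} - mean_j), with n-1 = 4:
  s[X,X] = ((0)·(0) + (-1)·(-1) + (-2)·(-2) + (2)·(2) + (1)·(1)) / 4 = 10/4 = 2.5
  s[X,Y] = ((0)·(1.4) + (-1)·(2.4) + (-2)·(-2.6) + (2)·(2.4) + (1)·(-3.6)) / 4 = 4/4 = 1
  s[Y,Y] = ((1.4)·(1.4) + (2.4)·(2.4) + (-2.6)·(-2.6) + (2.4)·(2.4) + (-3.6)·(-3.6)) / 4 = 33.2/4 = 8.3
  Sample standard deviations s_i = √(s[i,i]):
  s(X) = √(2.5) = 1.5811
  s(Y) = √(8.3) = 2.881

Step 3 — r_{ij} = s_{ij} / (s_i · s_j):
  r[X,X] = 1 (diagonal).
  r[X,Y] = 1 / (1.5811 · 2.881) = 1 / 4.5552 = 0.2195
  r[Y,Y] = 1 (diagonal).

R is symmetric with unit diagonal. Assembling:

R = [[1, 0.2195],
 [0.2195, 1]]


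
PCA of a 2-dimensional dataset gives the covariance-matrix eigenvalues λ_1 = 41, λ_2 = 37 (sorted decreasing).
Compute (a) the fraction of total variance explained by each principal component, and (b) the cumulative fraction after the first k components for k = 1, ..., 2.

Step 1 — total variance = trace(Sigma) = Σ λ_i = 41 + 37 = 78.

Step 2 — fraction explained by component i = λ_i / Σ λ:
  PC1: 41/78 = 0.5256
  PC2: 37/78 = 0.4744

Step 3 — cumulative fraction after k components = (λ_1 + ... + λ_k) / Σ λ:
  k = 1: 41/78 = 0.5256
  k = 2: (41 + 37)/78 = 78/78 = 1

Summary (fraction, with percent):

explained: PC1 0.5256 (52.56%), PC2 0.4744 (47.44%);  cumulative: 0.5256, 1


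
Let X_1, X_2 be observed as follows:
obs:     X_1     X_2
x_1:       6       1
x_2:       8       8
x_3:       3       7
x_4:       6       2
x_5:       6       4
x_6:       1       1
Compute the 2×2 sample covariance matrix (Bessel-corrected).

Step 1 — column means:
  mean(X_1) = (6 + 8 + 3 + 6 + 6 + 1) / 6 = 30/6 = 5
  mean(X_2) = (1 + 8 + 7 + 2 + 4 + 1) / 6 = 23/6 = 3.8333

Step 2 — sample covariance S[i,j] = (1/(n-1)) · Σ_k (x_{k,i} - mean_i) · (x_{k,j} - mean_j), with n-1 = 5.
  S[X_1,X_1] = ((1)·(1) + (3)·(3) + (-2)·(-2) + (1)·(1) + (1)·(1) + (-4)·(-4)) / 5 = 32/5 = 6.4
  S[X_1,X_2] = ((1)·(-2.8333) + (3)·(4.1667) + (-2)·(3.1667) + (1)·(-1.8333) + (1)·(0.1667) + (-4)·(-2.8333)) / 5 = 13/5 = 2.6
  S[X_2,X_2] = ((-2.8333)·(-2.8333) + (4.1667)·(4.1667) + (3.1667)·(3.1667) + (-1.8333)·(-1.8333) + (0.1667)·(0.1667) + (-2.8333)·(-2.8333)) / 5 = 46.8333/5 = 9.3667

S is symmetric (S[j,i] = S[i,j]). Assembling:

S = [[6.4, 2.6],
 [2.6, 9.3667]]


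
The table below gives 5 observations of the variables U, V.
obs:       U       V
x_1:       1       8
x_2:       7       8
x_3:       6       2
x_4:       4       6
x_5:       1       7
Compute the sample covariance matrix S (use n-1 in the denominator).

Step 1 — column means:
  mean(U) = (1 + 7 + 6 + 4 + 1) / 5 = 19/5 = 3.8
  mean(V) = (8 + 8 + 2 + 6 + 7) / 5 = 31/5 = 6.2

Step 2 — sample covariance S[i,j] = (1/(n-1)) · Σ_k (x_{k,i} - mean_i) · (x_{k,j} - mean_j), with n-1 = 4.
  S[U,U] = ((-2.8)·(-2.8) + (3.2)·(3.2) + (2.2)·(2.2) + (0.2)·(0.2) + (-2.8)·(-2.8)) / 4 = 30.8/4 = 7.7
  S[U,V] = ((-2.8)·(1.8) + (3.2)·(1.8) + (2.2)·(-4.2) + (0.2)·(-0.2) + (-2.8)·(0.8)) / 4 = -10.8/4 = -2.7
  S[V,V] = ((1.8)·(1.8) + (1.8)·(1.8) + (-4.2)·(-4.2) + (-0.2)·(-0.2) + (0.8)·(0.8)) / 4 = 24.8/4 = 6.2

S is symmetric (S[j,i] = S[i,j]). Assembling:

S = [[7.7, -2.7],
 [-2.7, 6.2]]
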